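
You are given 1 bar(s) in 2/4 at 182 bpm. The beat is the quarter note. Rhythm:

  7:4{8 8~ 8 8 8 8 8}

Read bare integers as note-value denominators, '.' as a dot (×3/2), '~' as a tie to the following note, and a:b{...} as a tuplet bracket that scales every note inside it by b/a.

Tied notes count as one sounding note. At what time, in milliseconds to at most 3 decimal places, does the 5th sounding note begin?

1. 0.0ms @ 0 + 94.192ms (2/7)
2. 94.192ms @ 2/7 + 188.383ms (4/7)
3. 282.575ms @ 6/7 + 94.192ms (2/7)
4. 376.766ms @ 8/7 + 94.192ms (2/7)
5. 470.958ms @ 10/7 + 94.192ms (2/7)
6. 565.149ms @ 12/7 + 94.192ms (2/7)

note 5 onset = 10/7b = 470.958ms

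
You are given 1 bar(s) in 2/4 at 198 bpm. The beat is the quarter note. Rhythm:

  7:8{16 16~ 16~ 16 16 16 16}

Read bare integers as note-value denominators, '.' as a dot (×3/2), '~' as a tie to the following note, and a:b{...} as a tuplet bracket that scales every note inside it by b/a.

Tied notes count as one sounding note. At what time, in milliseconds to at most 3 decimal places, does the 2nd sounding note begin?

note 2 onset = 2/7b = 86.58ms

1. 0.0ms @ 0 + 86.58ms (2/7)
2. 86.58ms @ 2/7 + 259.74ms (6/7)
3. 346.32ms @ 8/7 + 86.58ms (2/7)
4. 432.9ms @ 10/7 + 86.58ms (2/7)
5. 519.481ms @ 12/7 + 86.58ms (2/7)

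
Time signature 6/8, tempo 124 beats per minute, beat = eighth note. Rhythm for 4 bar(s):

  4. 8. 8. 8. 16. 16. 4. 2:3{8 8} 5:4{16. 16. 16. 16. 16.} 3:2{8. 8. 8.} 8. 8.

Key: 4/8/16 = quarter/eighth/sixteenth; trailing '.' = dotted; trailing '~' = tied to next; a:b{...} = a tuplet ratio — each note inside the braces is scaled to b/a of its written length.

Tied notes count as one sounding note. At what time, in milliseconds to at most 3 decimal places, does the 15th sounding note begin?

1. 0.0ms @ 0 + 1451.613ms (3)
2. 1451.613ms @ 3 + 725.806ms (3/2)
3. 2177.419ms @ 9/2 + 725.806ms (3/2)
4. 2903.226ms @ 6 + 725.806ms (3/2)
5. 3629.032ms @ 15/2 + 362.903ms (3/4)
6. 3991.935ms @ 33/4 + 362.903ms (3/4)
7. 4354.839ms @ 9 + 1451.613ms (3)
8. 5806.452ms @ 12 + 725.806ms (3/2)
9. 6532.258ms @ 27/2 + 725.806ms (3/2)
10. 7258.065ms @ 15 + 290.323ms (3/5)
11. 7548.387ms @ 78/5 + 290.323ms (3/5)
12. 7838.71ms @ 81/5 + 290.323ms (3/5)
13. 8129.032ms @ 84/5 + 290.323ms (3/5)
14. 8419.355ms @ 87/5 + 290.323ms (3/5)
15. 8709.677ms @ 18 + 483.871ms (1)
16. 9193.548ms @ 19 + 483.871ms (1)
17. 9677.419ms @ 20 + 483.871ms (1)
18. 10161.29ms @ 21 + 725.806ms (3/2)
19. 10887.097ms @ 45/2 + 725.806ms (3/2)

note 15 onset = 18b = 8709.677ms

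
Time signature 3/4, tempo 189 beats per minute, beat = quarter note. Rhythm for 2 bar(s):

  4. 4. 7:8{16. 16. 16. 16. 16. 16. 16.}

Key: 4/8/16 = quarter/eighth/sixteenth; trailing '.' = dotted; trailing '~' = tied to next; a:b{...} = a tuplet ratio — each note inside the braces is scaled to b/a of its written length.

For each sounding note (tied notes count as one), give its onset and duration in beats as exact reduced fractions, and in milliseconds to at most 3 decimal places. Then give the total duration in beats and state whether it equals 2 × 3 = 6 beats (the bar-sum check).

1) 0.0ms=0b +476.19ms=3/2b
2) 476.19ms=3/2b +476.19ms=3/2b
3) 952.381ms=3b +136.054ms=3/7b
4) 1088.435ms=24/7b +136.054ms=3/7b
5) 1224.49ms=27/7b +136.054ms=3/7b
6) 1360.544ms=30/7b +136.054ms=3/7b
7) 1496.599ms=33/7b +136.054ms=3/7b
8) 1632.653ms=36/7b +136.054ms=3/7b
9) 1768.707ms=39/7b +136.054ms=3/7b
Σ=6b of 6 (189bpm 3/4) — PASS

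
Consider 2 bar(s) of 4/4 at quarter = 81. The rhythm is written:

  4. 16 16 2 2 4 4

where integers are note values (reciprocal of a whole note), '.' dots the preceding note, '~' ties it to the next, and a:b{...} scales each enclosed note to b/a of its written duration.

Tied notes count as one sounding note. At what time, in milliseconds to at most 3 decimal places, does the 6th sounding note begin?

1. 0.0ms @ 0 + 1111.111ms (3/2)
2. 1111.111ms @ 3/2 + 185.185ms (1/4)
3. 1296.296ms @ 7/4 + 185.185ms (1/4)
4. 1481.481ms @ 2 + 1481.481ms (2)
5. 2962.963ms @ 4 + 1481.481ms (2)
6. 4444.444ms @ 6 + 740.741ms (1)
7. 5185.185ms @ 7 + 740.741ms (1)

note 6 onset = 6b = 4444.444ms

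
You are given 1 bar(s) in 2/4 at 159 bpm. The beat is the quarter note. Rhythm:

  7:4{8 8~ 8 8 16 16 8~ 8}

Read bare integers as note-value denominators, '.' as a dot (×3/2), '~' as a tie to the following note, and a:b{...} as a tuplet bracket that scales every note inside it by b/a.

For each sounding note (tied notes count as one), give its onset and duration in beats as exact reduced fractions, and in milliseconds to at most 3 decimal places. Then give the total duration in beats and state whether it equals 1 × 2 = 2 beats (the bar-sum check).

1) 0.0ms=0b +107.817ms=2/7b
2) 107.817ms=2/7b +215.633ms=4/7b
3) 323.45ms=6/7b +107.817ms=2/7b
4) 431.267ms=8/7b +53.908ms=1/7b
5) 485.175ms=9/7b +53.908ms=1/7b
6) 539.084ms=10/7b +215.633ms=4/7b
Σ=2b of 2 (159bpm 2/4) — PASS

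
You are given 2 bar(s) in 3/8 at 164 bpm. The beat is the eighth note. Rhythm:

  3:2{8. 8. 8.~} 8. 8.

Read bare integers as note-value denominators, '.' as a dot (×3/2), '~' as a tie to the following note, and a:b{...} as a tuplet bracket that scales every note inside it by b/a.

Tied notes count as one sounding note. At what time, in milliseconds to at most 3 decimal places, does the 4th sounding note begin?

1. 0.0ms @ 0 + 365.854ms (1)
2. 365.854ms @ 1 + 365.854ms (1)
3. 731.707ms @ 2 + 914.634ms (5/2)
4. 1646.341ms @ 9/2 + 548.78ms (3/2)

note 4 onset = 9/2b = 1646.341ms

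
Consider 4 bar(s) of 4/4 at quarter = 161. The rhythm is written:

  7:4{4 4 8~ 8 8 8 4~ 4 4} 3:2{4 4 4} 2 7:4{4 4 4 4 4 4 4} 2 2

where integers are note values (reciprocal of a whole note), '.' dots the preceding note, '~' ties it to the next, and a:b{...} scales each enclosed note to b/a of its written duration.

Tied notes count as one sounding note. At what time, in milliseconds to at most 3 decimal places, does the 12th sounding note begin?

note 12 onset = 8b = 2981.366ms

1. 0.0ms @ 0 + 212.955ms (4/7)
2. 212.955ms @ 4/7 + 212.955ms (4/7)
3. 425.909ms @ 8/7 + 212.955ms (4/7)
4. 638.864ms @ 12/7 + 106.477ms (2/7)
5. 745.342ms @ 2 + 106.477ms (2/7)
6. 851.819ms @ 16/7 + 425.909ms (8/7)
7. 1277.728ms @ 24/7 + 212.955ms (4/7)
8. 1490.683ms @ 4 + 248.447ms (2/3)
9. 1739.13ms @ 14/3 + 248.447ms (2/3)
10. 1987.578ms @ 16/3 + 248.447ms (2/3)
11. 2236.025ms @ 6 + 745.342ms (2)
12. 2981.366ms @ 8 + 212.955ms (4/7)
13. 3194.321ms @ 60/7 + 212.955ms (4/7)
14. 3407.276ms @ 64/7 + 212.955ms (4/7)
15. 3620.231ms @ 68/7 + 212.955ms (4/7)
16. 3833.185ms @ 72/7 + 212.955ms (4/7)
17. 4046.14ms @ 76/7 + 212.955ms (4/7)
18. 4259.095ms @ 80/7 + 212.955ms (4/7)
19. 4472.05ms @ 12 + 745.342ms (2)
20. 5217.391ms @ 14 + 745.342ms (2)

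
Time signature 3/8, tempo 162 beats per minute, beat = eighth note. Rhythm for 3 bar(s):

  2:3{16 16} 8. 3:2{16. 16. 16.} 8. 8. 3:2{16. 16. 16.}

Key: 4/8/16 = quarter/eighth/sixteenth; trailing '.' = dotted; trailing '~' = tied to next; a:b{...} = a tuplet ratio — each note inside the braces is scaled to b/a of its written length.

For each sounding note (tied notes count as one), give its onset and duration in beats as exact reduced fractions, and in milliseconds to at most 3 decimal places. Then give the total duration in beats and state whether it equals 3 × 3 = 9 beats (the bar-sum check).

1) 0.0ms=0b +277.778ms=3/4b
2) 277.778ms=3/4b +277.778ms=3/4b
3) 555.556ms=3/2b +555.556ms=3/2b
4) 1111.111ms=3b +185.185ms=1/2b
5) 1296.296ms=7/2b +185.185ms=1/2b
6) 1481.481ms=4b +185.185ms=1/2b
7) 1666.667ms=9/2b +555.556ms=3/2b
8) 2222.222ms=6b +555.556ms=3/2b
9) 2777.778ms=15/2b +185.185ms=1/2b
10) 2962.963ms=8b +185.185ms=1/2b
11) 3148.148ms=17/2b +185.185ms=1/2b
Σ=9b of 9 (162bpm 3/8) — PASS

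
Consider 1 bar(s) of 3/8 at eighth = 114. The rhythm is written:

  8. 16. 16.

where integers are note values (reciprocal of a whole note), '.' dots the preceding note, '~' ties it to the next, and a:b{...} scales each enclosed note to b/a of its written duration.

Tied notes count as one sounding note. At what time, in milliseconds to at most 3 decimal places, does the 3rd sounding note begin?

note 3 onset = 9/4b = 1184.211ms

1. 0.0ms @ 0 + 789.474ms (3/2)
2. 789.474ms @ 3/2 + 394.737ms (3/4)
3. 1184.211ms @ 9/4 + 394.737ms (3/4)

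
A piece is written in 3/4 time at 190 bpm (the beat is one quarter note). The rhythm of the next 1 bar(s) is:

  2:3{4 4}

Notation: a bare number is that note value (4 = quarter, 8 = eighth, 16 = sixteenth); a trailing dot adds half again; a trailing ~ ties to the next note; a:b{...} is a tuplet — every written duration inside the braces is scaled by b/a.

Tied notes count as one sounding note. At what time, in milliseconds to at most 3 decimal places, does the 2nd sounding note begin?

1. 0.0ms @ 0 + 473.684ms (3/2)
2. 473.684ms @ 3/2 + 473.684ms (3/2)

note 2 onset = 3/2b = 473.684ms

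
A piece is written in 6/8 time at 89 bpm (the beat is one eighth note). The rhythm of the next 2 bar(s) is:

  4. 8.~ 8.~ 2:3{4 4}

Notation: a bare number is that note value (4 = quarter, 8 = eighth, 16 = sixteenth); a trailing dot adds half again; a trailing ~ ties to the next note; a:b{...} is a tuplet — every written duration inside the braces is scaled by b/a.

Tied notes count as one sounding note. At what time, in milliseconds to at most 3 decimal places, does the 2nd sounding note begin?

note 2 onset = 3b = 2022.472ms

1. 0.0ms @ 0 + 2022.472ms (3)
2. 2022.472ms @ 3 + 4044.944ms (6)
3. 6067.416ms @ 9 + 2022.472ms (3)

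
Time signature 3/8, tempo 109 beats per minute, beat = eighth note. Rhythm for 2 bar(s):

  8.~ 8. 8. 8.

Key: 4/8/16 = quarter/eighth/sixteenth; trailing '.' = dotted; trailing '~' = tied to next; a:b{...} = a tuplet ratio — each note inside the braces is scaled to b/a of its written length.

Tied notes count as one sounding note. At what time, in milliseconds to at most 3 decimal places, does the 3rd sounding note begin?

note 3 onset = 9/2b = 2477.064ms

1. 0.0ms @ 0 + 1651.376ms (3)
2. 1651.376ms @ 3 + 825.688ms (3/2)
3. 2477.064ms @ 9/2 + 825.688ms (3/2)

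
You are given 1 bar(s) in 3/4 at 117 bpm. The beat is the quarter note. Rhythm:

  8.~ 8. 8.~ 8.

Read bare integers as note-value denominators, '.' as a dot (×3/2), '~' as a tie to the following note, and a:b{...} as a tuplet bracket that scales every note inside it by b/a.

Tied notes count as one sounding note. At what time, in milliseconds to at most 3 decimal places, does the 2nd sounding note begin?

note 2 onset = 3/2b = 769.231ms

1. 0.0ms @ 0 + 769.231ms (3/2)
2. 769.231ms @ 3/2 + 769.231ms (3/2)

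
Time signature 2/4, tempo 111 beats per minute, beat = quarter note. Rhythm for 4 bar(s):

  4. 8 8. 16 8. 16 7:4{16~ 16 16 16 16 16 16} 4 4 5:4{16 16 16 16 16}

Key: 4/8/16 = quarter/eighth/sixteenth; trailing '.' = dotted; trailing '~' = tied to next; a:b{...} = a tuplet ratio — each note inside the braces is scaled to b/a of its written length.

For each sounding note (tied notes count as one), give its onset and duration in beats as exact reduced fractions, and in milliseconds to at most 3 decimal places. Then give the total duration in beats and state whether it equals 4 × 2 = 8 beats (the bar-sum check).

1) 0.0ms=0b +810.811ms=3/2b
2) 810.811ms=3/2b +270.27ms=1/2b
3) 1081.081ms=2b +405.405ms=3/4b
4) 1486.486ms=11/4b +135.135ms=1/4b
5) 1621.622ms=3b +405.405ms=3/4b
6) 2027.027ms=15/4b +135.135ms=1/4b
7) 2162.162ms=4b +154.44ms=2/7b
8) 2316.602ms=30/7b +77.22ms=1/7b
9) 2393.822ms=31/7b +77.22ms=1/7b
10) 2471.042ms=32/7b +77.22ms=1/7b
11) 2548.263ms=33/7b +77.22ms=1/7b
12) 2625.483ms=34/7b +77.22ms=1/7b
13) 2702.703ms=5b +540.541ms=1b
14) 3243.243ms=6b +540.541ms=1b
15) 3783.784ms=7b +108.108ms=1/5b
16) 3891.892ms=36/5b +108.108ms=1/5b
17) 4000.0ms=37/5b +108.108ms=1/5b
18) 4108.108ms=38/5b +108.108ms=1/5b
19) 4216.216ms=39/5b +108.108ms=1/5b
Σ=8b of 8 (111bpm 2/4) — PASS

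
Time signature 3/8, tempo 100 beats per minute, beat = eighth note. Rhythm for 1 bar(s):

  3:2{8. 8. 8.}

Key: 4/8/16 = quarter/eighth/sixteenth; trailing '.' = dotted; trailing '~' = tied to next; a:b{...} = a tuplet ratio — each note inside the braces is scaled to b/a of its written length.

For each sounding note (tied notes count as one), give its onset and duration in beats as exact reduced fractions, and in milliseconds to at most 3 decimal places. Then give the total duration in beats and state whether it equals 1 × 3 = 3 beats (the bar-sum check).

1) 0.0ms=0b +600.0ms=1b
2) 600.0ms=1b +600.0ms=1b
3) 1200.0ms=2b +600.0ms=1b
Σ=3b of 3 (100bpm 3/8) — PASS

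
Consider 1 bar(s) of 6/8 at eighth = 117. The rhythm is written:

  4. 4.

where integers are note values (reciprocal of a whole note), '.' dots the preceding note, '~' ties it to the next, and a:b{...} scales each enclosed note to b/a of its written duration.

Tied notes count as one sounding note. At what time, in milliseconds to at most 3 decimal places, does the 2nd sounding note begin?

1. 0.0ms @ 0 + 1538.462ms (3)
2. 1538.462ms @ 3 + 1538.462ms (3)

note 2 onset = 3b = 1538.462ms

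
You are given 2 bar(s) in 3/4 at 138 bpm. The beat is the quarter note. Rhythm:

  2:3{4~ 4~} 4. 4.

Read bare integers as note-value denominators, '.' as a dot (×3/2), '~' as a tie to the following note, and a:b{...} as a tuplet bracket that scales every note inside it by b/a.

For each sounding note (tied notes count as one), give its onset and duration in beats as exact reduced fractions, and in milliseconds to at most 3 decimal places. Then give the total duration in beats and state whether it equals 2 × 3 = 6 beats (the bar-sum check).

1) 0.0ms=0b +1956.522ms=9/2b
2) 1956.522ms=9/2b +652.174ms=3/2b
Σ=6b of 6 (138bpm 3/4) — PASS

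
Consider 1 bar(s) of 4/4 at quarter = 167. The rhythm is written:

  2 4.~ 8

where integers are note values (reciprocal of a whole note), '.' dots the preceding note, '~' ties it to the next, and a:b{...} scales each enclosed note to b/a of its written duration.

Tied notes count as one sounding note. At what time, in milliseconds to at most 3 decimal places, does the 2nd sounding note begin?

note 2 onset = 2b = 718.563ms

1. 0.0ms @ 0 + 718.563ms (2)
2. 718.563ms @ 2 + 718.563ms (2)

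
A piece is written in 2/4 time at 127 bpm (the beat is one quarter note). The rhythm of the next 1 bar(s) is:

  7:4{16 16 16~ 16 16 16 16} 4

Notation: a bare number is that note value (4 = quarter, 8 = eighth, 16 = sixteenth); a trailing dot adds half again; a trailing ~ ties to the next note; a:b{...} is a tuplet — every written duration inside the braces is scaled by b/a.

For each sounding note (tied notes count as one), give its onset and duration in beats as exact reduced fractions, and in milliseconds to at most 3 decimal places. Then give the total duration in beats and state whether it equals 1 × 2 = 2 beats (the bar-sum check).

1) 0.0ms=0b +67.492ms=1/7b
2) 67.492ms=1/7b +67.492ms=1/7b
3) 134.983ms=2/7b +134.983ms=2/7b
4) 269.966ms=4/7b +67.492ms=1/7b
5) 337.458ms=5/7b +67.492ms=1/7b
6) 404.949ms=6/7b +67.492ms=1/7b
7) 472.441ms=1b +472.441ms=1b
Σ=2b of 2 (127bpm 2/4) — PASS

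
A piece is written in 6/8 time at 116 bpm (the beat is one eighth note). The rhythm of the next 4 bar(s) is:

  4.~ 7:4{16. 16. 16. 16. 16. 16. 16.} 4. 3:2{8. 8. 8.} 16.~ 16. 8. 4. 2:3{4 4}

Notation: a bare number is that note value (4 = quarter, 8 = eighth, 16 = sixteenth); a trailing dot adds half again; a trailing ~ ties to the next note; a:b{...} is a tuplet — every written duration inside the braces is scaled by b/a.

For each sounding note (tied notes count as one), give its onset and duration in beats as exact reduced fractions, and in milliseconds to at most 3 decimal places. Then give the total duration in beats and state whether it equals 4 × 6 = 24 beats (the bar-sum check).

1) 0.0ms=0b +1773.399ms=24/7b
2) 1773.399ms=24/7b +221.675ms=3/7b
3) 1995.074ms=27/7b +221.675ms=3/7b
4) 2216.749ms=30/7b +221.675ms=3/7b
5) 2438.424ms=33/7b +221.675ms=3/7b
6) 2660.099ms=36/7b +221.675ms=3/7b
7) 2881.773ms=39/7b +221.675ms=3/7b
8) 3103.448ms=6b +1551.724ms=3b
9) 4655.172ms=9b +517.241ms=1b
10) 5172.414ms=10b +517.241ms=1b
11) 5689.655ms=11b +517.241ms=1b
12) 6206.897ms=12b +775.862ms=3/2b
13) 6982.759ms=27/2b +775.862ms=3/2b
14) 7758.621ms=15b +1551.724ms=3b
15) 9310.345ms=18b +1551.724ms=3b
16) 10862.069ms=21b +1551.724ms=3b
Σ=24b of 24 (116bpm 6/8) — PASS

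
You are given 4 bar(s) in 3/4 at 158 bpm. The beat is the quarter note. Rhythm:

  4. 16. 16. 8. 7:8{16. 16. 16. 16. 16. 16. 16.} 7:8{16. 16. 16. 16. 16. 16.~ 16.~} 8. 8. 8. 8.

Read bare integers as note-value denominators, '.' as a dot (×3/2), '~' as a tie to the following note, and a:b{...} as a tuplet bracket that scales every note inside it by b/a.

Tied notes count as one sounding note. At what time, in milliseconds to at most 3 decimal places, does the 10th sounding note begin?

note 10 onset = 36/7b = 1952.984ms

1. 0.0ms @ 0 + 569.62ms (3/2)
2. 569.62ms @ 3/2 + 142.405ms (3/8)
3. 712.025ms @ 15/8 + 142.405ms (3/8)
4. 854.43ms @ 9/4 + 284.81ms (3/4)
5. 1139.241ms @ 3 + 162.749ms (3/7)
6. 1301.989ms @ 24/7 + 162.749ms (3/7)
7. 1464.738ms @ 27/7 + 162.749ms (3/7)
8. 1627.486ms @ 30/7 + 162.749ms (3/7)
9. 1790.235ms @ 33/7 + 162.749ms (3/7)
10. 1952.984ms @ 36/7 + 162.749ms (3/7)
11. 2115.732ms @ 39/7 + 162.749ms (3/7)
12. 2278.481ms @ 6 + 162.749ms (3/7)
13. 2441.23ms @ 45/7 + 162.749ms (3/7)
14. 2603.978ms @ 48/7 + 162.749ms (3/7)
15. 2766.727ms @ 51/7 + 162.749ms (3/7)
16. 2929.476ms @ 54/7 + 162.749ms (3/7)
17. 3092.224ms @ 57/7 + 610.307ms (45/28)
18. 3702.532ms @ 39/4 + 284.81ms (3/4)
19. 3987.342ms @ 21/2 + 284.81ms (3/4)
20. 4272.152ms @ 45/4 + 284.81ms (3/4)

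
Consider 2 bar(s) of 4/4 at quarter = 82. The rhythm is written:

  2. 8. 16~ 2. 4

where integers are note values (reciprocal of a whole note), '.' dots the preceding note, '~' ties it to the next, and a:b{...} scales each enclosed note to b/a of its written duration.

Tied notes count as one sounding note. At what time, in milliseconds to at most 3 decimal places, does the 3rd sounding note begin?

note 3 onset = 15/4b = 2743.902ms

1. 0.0ms @ 0 + 2195.122ms (3)
2. 2195.122ms @ 3 + 548.78ms (3/4)
3. 2743.902ms @ 15/4 + 2378.049ms (13/4)
4. 5121.951ms @ 7 + 731.707ms (1)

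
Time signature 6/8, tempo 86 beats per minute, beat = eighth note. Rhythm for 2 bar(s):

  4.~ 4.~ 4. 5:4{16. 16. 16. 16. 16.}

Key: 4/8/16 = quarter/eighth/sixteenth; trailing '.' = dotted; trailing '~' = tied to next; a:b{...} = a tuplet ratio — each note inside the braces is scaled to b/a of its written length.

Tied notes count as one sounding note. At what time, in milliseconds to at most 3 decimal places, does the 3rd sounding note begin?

1. 0.0ms @ 0 + 6279.07ms (9)
2. 6279.07ms @ 9 + 418.605ms (3/5)
3. 6697.674ms @ 48/5 + 418.605ms (3/5)
4. 7116.279ms @ 51/5 + 418.605ms (3/5)
5. 7534.884ms @ 54/5 + 418.605ms (3/5)
6. 7953.488ms @ 57/5 + 418.605ms (3/5)

note 3 onset = 48/5b = 6697.674ms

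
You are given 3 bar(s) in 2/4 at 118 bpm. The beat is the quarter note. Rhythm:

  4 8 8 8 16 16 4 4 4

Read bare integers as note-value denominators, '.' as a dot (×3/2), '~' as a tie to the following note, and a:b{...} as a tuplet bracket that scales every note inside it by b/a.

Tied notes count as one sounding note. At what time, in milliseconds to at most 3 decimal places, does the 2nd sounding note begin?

1. 0.0ms @ 0 + 508.475ms (1)
2. 508.475ms @ 1 + 254.237ms (1/2)
3. 762.712ms @ 3/2 + 254.237ms (1/2)
4. 1016.949ms @ 2 + 254.237ms (1/2)
5. 1271.186ms @ 5/2 + 127.119ms (1/4)
6. 1398.305ms @ 11/4 + 127.119ms (1/4)
7. 1525.424ms @ 3 + 508.475ms (1)
8. 2033.898ms @ 4 + 508.475ms (1)
9. 2542.373ms @ 5 + 508.475ms (1)

note 2 onset = 1b = 508.475ms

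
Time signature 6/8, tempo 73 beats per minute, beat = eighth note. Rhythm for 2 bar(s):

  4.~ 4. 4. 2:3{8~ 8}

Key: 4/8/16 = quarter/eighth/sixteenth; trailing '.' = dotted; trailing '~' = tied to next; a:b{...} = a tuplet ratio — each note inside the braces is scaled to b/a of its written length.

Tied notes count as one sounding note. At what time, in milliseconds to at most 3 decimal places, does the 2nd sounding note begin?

note 2 onset = 6b = 4931.507ms

1. 0.0ms @ 0 + 4931.507ms (6)
2. 4931.507ms @ 6 + 2465.753ms (3)
3. 7397.26ms @ 9 + 2465.753ms (3)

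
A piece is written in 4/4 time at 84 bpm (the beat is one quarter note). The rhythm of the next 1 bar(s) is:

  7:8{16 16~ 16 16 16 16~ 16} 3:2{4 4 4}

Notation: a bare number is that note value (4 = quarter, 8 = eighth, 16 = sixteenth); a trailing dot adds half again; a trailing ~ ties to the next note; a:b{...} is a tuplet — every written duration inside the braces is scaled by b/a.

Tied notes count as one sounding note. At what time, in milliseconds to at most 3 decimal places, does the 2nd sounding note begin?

note 2 onset = 2/7b = 204.082ms

1. 0.0ms @ 0 + 204.082ms (2/7)
2. 204.082ms @ 2/7 + 408.163ms (4/7)
3. 612.245ms @ 6/7 + 204.082ms (2/7)
4. 816.327ms @ 8/7 + 204.082ms (2/7)
5. 1020.408ms @ 10/7 + 408.163ms (4/7)
6. 1428.571ms @ 2 + 476.19ms (2/3)
7. 1904.762ms @ 8/3 + 476.19ms (2/3)
8. 2380.952ms @ 10/3 + 476.19ms (2/3)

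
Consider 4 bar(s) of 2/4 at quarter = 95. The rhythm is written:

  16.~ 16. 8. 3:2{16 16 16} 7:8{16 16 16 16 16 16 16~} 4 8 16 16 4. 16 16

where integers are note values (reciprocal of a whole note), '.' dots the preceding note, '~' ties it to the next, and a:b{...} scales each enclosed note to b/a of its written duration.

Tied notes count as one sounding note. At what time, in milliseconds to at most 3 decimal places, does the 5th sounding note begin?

note 5 onset = 11/6b = 1157.895ms

1. 0.0ms @ 0 + 473.684ms (3/4)
2. 473.684ms @ 3/4 + 473.684ms (3/4)
3. 947.368ms @ 3/2 + 105.263ms (1/6)
4. 1052.632ms @ 5/3 + 105.263ms (1/6)
5. 1157.895ms @ 11/6 + 105.263ms (1/6)
6. 1263.158ms @ 2 + 180.451ms (2/7)
7. 1443.609ms @ 16/7 + 180.451ms (2/7)
8. 1624.06ms @ 18/7 + 180.451ms (2/7)
9. 1804.511ms @ 20/7 + 180.451ms (2/7)
10. 1984.962ms @ 22/7 + 180.451ms (2/7)
11. 2165.414ms @ 24/7 + 180.451ms (2/7)
12. 2345.865ms @ 26/7 + 812.03ms (9/7)
13. 3157.895ms @ 5 + 315.789ms (1/2)
14. 3473.684ms @ 11/2 + 157.895ms (1/4)
15. 3631.579ms @ 23/4 + 157.895ms (1/4)
16. 3789.474ms @ 6 + 947.368ms (3/2)
17. 4736.842ms @ 15/2 + 157.895ms (1/4)
18. 4894.737ms @ 31/4 + 157.895ms (1/4)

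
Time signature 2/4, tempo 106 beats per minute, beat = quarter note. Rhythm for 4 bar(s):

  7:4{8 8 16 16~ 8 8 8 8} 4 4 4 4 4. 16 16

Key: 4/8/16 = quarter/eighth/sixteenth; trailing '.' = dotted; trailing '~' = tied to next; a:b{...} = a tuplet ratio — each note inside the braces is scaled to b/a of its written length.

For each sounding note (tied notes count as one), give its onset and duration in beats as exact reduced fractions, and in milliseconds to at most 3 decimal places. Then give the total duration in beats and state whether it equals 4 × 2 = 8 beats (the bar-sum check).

1) 0.0ms=0b +161.725ms=2/7b
2) 161.725ms=2/7b +161.725ms=2/7b
3) 323.45ms=4/7b +80.863ms=1/7b
4) 404.313ms=5/7b +242.588ms=3/7b
5) 646.9ms=8/7b +161.725ms=2/7b
6) 808.625ms=10/7b +161.725ms=2/7b
7) 970.35ms=12/7b +161.725ms=2/7b
8) 1132.075ms=2b +566.038ms=1b
9) 1698.113ms=3b +566.038ms=1b
10) 2264.151ms=4b +566.038ms=1b
11) 2830.189ms=5b +566.038ms=1b
12) 3396.226ms=6b +849.057ms=3/2b
13) 4245.283ms=15/2b +141.509ms=1/4b
14) 4386.792ms=31/4b +141.509ms=1/4b
Σ=8b of 8 (106bpm 2/4) — PASS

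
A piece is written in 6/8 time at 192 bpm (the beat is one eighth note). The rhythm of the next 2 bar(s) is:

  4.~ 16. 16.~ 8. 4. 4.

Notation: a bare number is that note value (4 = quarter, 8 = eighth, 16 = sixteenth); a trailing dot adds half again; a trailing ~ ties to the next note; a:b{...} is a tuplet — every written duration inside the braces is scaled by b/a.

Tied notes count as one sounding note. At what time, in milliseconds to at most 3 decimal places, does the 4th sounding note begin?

1. 0.0ms @ 0 + 1171.875ms (15/4)
2. 1171.875ms @ 15/4 + 703.125ms (9/4)
3. 1875.0ms @ 6 + 937.5ms (3)
4. 2812.5ms @ 9 + 937.5ms (3)

note 4 onset = 9b = 2812.5ms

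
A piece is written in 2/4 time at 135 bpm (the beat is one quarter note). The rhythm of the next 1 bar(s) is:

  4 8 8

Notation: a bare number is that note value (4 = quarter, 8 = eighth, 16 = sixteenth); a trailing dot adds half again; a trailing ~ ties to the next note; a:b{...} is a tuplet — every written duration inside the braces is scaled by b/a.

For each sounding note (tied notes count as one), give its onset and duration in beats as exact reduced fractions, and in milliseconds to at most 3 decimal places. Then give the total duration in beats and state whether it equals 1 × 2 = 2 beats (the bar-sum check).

1) 0.0ms=0b +444.444ms=1b
2) 444.444ms=1b +222.222ms=1/2b
3) 666.667ms=3/2b +222.222ms=1/2b
Σ=2b of 2 (135bpm 2/4) — PASS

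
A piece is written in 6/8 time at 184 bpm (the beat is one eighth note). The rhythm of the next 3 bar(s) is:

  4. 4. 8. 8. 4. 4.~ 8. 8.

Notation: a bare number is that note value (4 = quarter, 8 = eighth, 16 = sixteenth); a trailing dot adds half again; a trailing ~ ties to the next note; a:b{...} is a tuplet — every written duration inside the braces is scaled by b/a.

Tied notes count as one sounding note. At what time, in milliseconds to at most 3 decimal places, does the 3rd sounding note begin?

1. 0.0ms @ 0 + 978.261ms (3)
2. 978.261ms @ 3 + 978.261ms (3)
3. 1956.522ms @ 6 + 489.13ms (3/2)
4. 2445.652ms @ 15/2 + 489.13ms (3/2)
5. 2934.783ms @ 9 + 978.261ms (3)
6. 3913.043ms @ 12 + 1467.391ms (9/2)
7. 5380.435ms @ 33/2 + 489.13ms (3/2)

note 3 onset = 6b = 1956.522ms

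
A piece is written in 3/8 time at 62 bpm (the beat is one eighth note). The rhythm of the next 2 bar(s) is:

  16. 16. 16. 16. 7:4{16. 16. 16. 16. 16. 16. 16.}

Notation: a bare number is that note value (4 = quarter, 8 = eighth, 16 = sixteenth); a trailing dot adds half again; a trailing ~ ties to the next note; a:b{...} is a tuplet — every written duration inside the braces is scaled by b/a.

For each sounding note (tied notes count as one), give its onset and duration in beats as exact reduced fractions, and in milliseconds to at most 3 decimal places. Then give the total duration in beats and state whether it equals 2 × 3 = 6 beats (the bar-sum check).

1) 0.0ms=0b +725.806ms=3/4b
2) 725.806ms=3/4b +725.806ms=3/4b
3) 1451.613ms=3/2b +725.806ms=3/4b
4) 2177.419ms=9/4b +725.806ms=3/4b
5) 2903.226ms=3b +414.747ms=3/7b
6) 3317.972ms=24/7b +414.747ms=3/7b
7) 3732.719ms=27/7b +414.747ms=3/7b
8) 4147.465ms=30/7b +414.747ms=3/7b
9) 4562.212ms=33/7b +414.747ms=3/7b
10) 4976.959ms=36/7b +414.747ms=3/7b
11) 5391.705ms=39/7b +414.747ms=3/7b
Σ=6b of 6 (62bpm 3/8) — PASS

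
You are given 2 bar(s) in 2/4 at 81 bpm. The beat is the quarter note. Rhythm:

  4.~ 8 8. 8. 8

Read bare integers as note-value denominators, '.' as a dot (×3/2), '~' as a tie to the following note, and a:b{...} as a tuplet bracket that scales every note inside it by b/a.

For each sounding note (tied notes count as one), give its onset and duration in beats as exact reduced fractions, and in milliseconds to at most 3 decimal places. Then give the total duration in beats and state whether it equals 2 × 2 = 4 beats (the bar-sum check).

1) 0.0ms=0b +1481.481ms=2b
2) 1481.481ms=2b +555.556ms=3/4b
3) 2037.037ms=11/4b +555.556ms=3/4b
4) 2592.593ms=7/2b +370.37ms=1/2b
Σ=4b of 4 (81bpm 2/4) — PASS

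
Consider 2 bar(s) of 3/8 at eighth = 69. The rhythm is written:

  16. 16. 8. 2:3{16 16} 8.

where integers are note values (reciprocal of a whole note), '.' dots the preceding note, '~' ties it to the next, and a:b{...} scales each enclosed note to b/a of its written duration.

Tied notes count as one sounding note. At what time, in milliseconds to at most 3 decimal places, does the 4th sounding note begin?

1. 0.0ms @ 0 + 652.174ms (3/4)
2. 652.174ms @ 3/4 + 652.174ms (3/4)
3. 1304.348ms @ 3/2 + 1304.348ms (3/2)
4. 2608.696ms @ 3 + 652.174ms (3/4)
5. 3260.87ms @ 15/4 + 652.174ms (3/4)
6. 3913.043ms @ 9/2 + 1304.348ms (3/2)

note 4 onset = 3b = 2608.696ms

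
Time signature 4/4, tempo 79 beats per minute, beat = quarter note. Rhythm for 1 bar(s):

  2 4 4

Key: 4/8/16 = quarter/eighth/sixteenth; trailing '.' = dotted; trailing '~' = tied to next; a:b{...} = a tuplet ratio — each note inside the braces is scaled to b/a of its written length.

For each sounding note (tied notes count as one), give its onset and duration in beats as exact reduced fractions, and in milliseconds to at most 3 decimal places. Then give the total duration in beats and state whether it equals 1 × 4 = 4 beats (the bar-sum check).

1) 0.0ms=0b +1518.987ms=2b
2) 1518.987ms=2b +759.494ms=1b
3) 2278.481ms=3b +759.494ms=1b
Σ=4b of 4 (79bpm 4/4) — PASS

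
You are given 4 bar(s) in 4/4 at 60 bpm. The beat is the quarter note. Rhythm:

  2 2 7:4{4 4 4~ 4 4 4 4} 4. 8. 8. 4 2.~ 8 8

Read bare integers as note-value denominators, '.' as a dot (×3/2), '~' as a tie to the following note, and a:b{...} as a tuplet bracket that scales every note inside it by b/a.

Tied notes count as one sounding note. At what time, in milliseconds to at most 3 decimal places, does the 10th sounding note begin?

1. 0.0ms @ 0 + 2000.0ms (2)
2. 2000.0ms @ 2 + 2000.0ms (2)
3. 4000.0ms @ 4 + 571.429ms (4/7)
4. 4571.429ms @ 32/7 + 571.429ms (4/7)
5. 5142.857ms @ 36/7 + 1142.857ms (8/7)
6. 6285.714ms @ 44/7 + 571.429ms (4/7)
7. 6857.143ms @ 48/7 + 571.429ms (4/7)
8. 7428.571ms @ 52/7 + 571.429ms (4/7)
9. 8000.0ms @ 8 + 1500.0ms (3/2)
10. 9500.0ms @ 19/2 + 750.0ms (3/4)
11. 10250.0ms @ 41/4 + 750.0ms (3/4)
12. 11000.0ms @ 11 + 1000.0ms (1)
13. 12000.0ms @ 12 + 3500.0ms (7/2)
14. 15500.0ms @ 31/2 + 500.0ms (1/2)

note 10 onset = 19/2b = 9500.0ms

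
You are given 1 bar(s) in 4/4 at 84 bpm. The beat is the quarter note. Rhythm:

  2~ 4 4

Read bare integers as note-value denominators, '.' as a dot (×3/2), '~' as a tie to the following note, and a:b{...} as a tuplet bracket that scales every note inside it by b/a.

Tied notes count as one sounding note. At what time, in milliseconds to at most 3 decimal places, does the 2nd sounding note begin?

note 2 onset = 3b = 2142.857ms

1. 0.0ms @ 0 + 2142.857ms (3)
2. 2142.857ms @ 3 + 714.286ms (1)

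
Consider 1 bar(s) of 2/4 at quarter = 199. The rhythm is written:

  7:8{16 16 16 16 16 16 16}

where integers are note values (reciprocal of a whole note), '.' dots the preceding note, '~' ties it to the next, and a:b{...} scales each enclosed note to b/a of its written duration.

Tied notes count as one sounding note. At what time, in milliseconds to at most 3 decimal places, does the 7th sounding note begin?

1. 0.0ms @ 0 + 86.145ms (2/7)
2. 86.145ms @ 2/7 + 86.145ms (2/7)
3. 172.29ms @ 4/7 + 86.145ms (2/7)
4. 258.435ms @ 6/7 + 86.145ms (2/7)
5. 344.58ms @ 8/7 + 86.145ms (2/7)
6. 430.725ms @ 10/7 + 86.145ms (2/7)
7. 516.87ms @ 12/7 + 86.145ms (2/7)

note 7 onset = 12/7b = 516.87ms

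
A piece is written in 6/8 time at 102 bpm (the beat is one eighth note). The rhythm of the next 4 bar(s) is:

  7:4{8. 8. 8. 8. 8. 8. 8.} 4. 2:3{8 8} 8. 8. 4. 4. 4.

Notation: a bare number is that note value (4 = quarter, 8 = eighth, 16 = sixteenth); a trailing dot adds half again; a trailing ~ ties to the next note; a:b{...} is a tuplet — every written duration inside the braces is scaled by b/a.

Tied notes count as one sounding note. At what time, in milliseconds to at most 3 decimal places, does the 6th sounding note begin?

1. 0.0ms @ 0 + 504.202ms (6/7)
2. 504.202ms @ 6/7 + 504.202ms (6/7)
3. 1008.403ms @ 12/7 + 504.202ms (6/7)
4. 1512.605ms @ 18/7 + 504.202ms (6/7)
5. 2016.807ms @ 24/7 + 504.202ms (6/7)
6. 2521.008ms @ 30/7 + 504.202ms (6/7)
7. 3025.21ms @ 36/7 + 504.202ms (6/7)
8. 3529.412ms @ 6 + 1764.706ms (3)
9. 5294.118ms @ 9 + 882.353ms (3/2)
10. 6176.471ms @ 21/2 + 882.353ms (3/2)
11. 7058.824ms @ 12 + 882.353ms (3/2)
12. 7941.176ms @ 27/2 + 882.353ms (3/2)
13. 8823.529ms @ 15 + 1764.706ms (3)
14. 10588.235ms @ 18 + 1764.706ms (3)
15. 12352.941ms @ 21 + 1764.706ms (3)

note 6 onset = 30/7b = 2521.008ms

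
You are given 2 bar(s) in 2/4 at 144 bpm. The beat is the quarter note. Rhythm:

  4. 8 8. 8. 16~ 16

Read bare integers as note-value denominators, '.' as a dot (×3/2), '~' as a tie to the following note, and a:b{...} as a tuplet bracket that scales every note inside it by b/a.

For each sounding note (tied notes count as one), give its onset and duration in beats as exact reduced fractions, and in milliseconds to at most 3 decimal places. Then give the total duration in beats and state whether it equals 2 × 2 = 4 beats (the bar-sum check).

1) 0.0ms=0b +625.0ms=3/2b
2) 625.0ms=3/2b +208.333ms=1/2b
3) 833.333ms=2b +312.5ms=3/4b
4) 1145.833ms=11/4b +312.5ms=3/4b
5) 1458.333ms=7/2b +208.333ms=1/2b
Σ=4b of 4 (144bpm 2/4) — PASS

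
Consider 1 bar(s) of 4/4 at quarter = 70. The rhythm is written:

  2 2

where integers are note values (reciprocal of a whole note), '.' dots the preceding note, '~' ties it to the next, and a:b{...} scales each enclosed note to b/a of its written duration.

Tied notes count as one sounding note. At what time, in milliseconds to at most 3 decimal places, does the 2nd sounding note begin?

note 2 onset = 2b = 1714.286ms

1. 0.0ms @ 0 + 1714.286ms (2)
2. 1714.286ms @ 2 + 1714.286ms (2)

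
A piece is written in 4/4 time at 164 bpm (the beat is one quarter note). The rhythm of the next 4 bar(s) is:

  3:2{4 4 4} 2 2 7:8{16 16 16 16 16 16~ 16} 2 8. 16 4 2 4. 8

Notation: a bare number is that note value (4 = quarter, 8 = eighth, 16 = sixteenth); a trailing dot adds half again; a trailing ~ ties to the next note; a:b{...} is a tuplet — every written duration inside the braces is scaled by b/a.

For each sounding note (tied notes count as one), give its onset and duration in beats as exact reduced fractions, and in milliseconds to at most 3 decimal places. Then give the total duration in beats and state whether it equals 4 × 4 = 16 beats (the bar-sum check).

1) 0.0ms=0b +243.902ms=2/3b
2) 243.902ms=2/3b +243.902ms=2/3b
3) 487.805ms=4/3b +243.902ms=2/3b
4) 731.707ms=2b +731.707ms=2b
5) 1463.415ms=4b +731.707ms=2b
6) 2195.122ms=6b +104.53ms=2/7b
7) 2299.652ms=44/7b +104.53ms=2/7b
8) 2404.181ms=46/7b +104.53ms=2/7b
9) 2508.711ms=48/7b +104.53ms=2/7b
10) 2613.24ms=50/7b +104.53ms=2/7b
11) 2717.77ms=52/7b +209.059ms=4/7b
12) 2926.829ms=8b +731.707ms=2b
13) 3658.537ms=10b +274.39ms=3/4b
14) 3932.927ms=43/4b +91.463ms=1/4b
15) 4024.39ms=11b +365.854ms=1b
16) 4390.244ms=12b +731.707ms=2b
17) 5121.951ms=14b +548.78ms=3/2b
18) 5670.732ms=31/2b +182.927ms=1/2b
Σ=16b of 16 (164bpm 4/4) — PASS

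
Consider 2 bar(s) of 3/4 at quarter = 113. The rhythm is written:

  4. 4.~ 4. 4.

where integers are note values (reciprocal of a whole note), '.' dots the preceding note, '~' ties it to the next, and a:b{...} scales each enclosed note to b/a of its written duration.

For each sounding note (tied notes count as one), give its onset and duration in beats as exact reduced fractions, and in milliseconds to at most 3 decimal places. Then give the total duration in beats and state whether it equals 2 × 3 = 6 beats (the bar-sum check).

1) 0.0ms=0b +796.46ms=3/2b
2) 796.46ms=3/2b +1592.92ms=3b
3) 2389.381ms=9/2b +796.46ms=3/2b
Σ=6b of 6 (113bpm 3/4) — PASS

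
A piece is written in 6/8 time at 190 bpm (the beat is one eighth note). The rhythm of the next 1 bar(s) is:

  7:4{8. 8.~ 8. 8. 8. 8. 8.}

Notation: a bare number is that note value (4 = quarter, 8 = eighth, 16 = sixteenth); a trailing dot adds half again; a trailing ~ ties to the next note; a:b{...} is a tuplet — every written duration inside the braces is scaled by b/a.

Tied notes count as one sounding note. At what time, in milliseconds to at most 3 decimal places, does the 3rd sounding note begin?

note 3 onset = 18/7b = 812.03ms

1. 0.0ms @ 0 + 270.677ms (6/7)
2. 270.677ms @ 6/7 + 541.353ms (12/7)
3. 812.03ms @ 18/7 + 270.677ms (6/7)
4. 1082.707ms @ 24/7 + 270.677ms (6/7)
5. 1353.383ms @ 30/7 + 270.677ms (6/7)
6. 1624.06ms @ 36/7 + 270.677ms (6/7)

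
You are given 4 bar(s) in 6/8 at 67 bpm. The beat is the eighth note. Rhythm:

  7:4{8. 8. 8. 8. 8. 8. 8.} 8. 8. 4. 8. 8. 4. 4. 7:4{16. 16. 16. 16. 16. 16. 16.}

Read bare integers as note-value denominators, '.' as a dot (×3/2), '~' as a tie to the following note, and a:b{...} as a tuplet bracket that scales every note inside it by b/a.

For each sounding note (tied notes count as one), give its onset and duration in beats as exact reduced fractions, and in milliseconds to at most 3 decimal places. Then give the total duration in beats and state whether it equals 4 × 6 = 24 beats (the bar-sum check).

1) 0.0ms=0b +767.591ms=6/7b
2) 767.591ms=6/7b +767.591ms=6/7b
3) 1535.181ms=12/7b +767.591ms=6/7b
4) 2302.772ms=18/7b +767.591ms=6/7b
5) 3070.362ms=24/7b +767.591ms=6/7b
6) 3837.953ms=30/7b +767.591ms=6/7b
7) 4605.544ms=36/7b +767.591ms=6/7b
8) 5373.134ms=6b +1343.284ms=3/2b
9) 6716.418ms=15/2b +1343.284ms=3/2b
10) 8059.701ms=9b +2686.567ms=3b
11) 10746.269ms=12b +1343.284ms=3/2b
12) 12089.552ms=27/2b +1343.284ms=3/2b
13) 13432.836ms=15b +2686.567ms=3b
14) 16119.403ms=18b +2686.567ms=3b
15) 18805.97ms=21b +383.795ms=3/7b
16) 19189.765ms=150/7b +383.795ms=3/7b
17) 19573.561ms=153/7b +383.795ms=3/7b
18) 19957.356ms=156/7b +383.795ms=3/7b
19) 20341.151ms=159/7b +383.795ms=3/7b
20) 20724.947ms=162/7b +383.795ms=3/7b
21) 21108.742ms=165/7b +383.795ms=3/7b
Σ=24b of 24 (67bpm 6/8) — PASS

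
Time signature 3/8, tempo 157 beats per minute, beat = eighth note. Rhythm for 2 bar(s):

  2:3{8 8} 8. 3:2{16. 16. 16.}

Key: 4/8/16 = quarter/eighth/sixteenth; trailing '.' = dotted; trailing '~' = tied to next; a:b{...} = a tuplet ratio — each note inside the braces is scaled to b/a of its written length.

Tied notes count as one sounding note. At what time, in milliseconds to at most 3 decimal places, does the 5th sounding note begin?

1. 0.0ms @ 0 + 573.248ms (3/2)
2. 573.248ms @ 3/2 + 573.248ms (3/2)
3. 1146.497ms @ 3 + 573.248ms (3/2)
4. 1719.745ms @ 9/2 + 191.083ms (1/2)
5. 1910.828ms @ 5 + 191.083ms (1/2)
6. 2101.911ms @ 11/2 + 191.083ms (1/2)

note 5 onset = 5b = 1910.828ms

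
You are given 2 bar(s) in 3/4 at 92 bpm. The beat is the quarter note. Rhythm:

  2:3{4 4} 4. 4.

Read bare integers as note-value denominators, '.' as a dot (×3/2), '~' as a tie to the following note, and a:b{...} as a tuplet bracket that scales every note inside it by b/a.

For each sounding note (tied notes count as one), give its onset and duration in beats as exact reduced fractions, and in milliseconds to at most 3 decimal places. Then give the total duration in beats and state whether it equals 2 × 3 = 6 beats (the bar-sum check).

1) 0.0ms=0b +978.261ms=3/2b
2) 978.261ms=3/2b +978.261ms=3/2b
3) 1956.522ms=3b +978.261ms=3/2b
4) 2934.783ms=9/2b +978.261ms=3/2b
Σ=6b of 6 (92bpm 3/4) — PASS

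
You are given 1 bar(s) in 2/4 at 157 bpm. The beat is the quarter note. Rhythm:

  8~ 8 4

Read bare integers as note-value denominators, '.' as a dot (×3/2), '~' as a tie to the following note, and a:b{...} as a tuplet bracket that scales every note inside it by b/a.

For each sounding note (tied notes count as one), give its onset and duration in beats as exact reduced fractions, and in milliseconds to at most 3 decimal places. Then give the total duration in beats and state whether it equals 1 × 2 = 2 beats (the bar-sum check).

1) 0.0ms=0b +382.166ms=1b
2) 382.166ms=1b +382.166ms=1b
Σ=2b of 2 (157bpm 2/4) — PASS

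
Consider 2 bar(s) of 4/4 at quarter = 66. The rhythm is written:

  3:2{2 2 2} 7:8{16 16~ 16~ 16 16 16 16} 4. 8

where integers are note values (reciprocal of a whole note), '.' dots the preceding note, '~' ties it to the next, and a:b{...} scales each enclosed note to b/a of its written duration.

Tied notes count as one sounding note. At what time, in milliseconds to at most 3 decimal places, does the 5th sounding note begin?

1. 0.0ms @ 0 + 1212.121ms (4/3)
2. 1212.121ms @ 4/3 + 1212.121ms (4/3)
3. 2424.242ms @ 8/3 + 1212.121ms (4/3)
4. 3636.364ms @ 4 + 259.74ms (2/7)
5. 3896.104ms @ 30/7 + 779.221ms (6/7)
6. 4675.325ms @ 36/7 + 259.74ms (2/7)
7. 4935.065ms @ 38/7 + 259.74ms (2/7)
8. 5194.805ms @ 40/7 + 259.74ms (2/7)
9. 5454.545ms @ 6 + 1363.636ms (3/2)
10. 6818.182ms @ 15/2 + 454.545ms (1/2)

note 5 onset = 30/7b = 3896.104ms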